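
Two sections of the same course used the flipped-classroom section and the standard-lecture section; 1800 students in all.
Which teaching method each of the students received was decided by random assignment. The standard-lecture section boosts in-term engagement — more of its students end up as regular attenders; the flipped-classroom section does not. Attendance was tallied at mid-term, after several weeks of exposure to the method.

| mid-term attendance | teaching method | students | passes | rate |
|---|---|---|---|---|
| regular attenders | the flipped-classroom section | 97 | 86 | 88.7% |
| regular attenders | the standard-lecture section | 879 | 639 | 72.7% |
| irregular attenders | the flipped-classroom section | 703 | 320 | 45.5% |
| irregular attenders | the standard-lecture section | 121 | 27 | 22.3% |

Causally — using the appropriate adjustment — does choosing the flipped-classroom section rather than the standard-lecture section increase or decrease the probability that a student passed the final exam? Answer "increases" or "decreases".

the flipped-classroom section is higher inside every mid-term attendance stratum but the standard-lecture section is higher in aggregate. Whether to stratify depends on how mid-term attendance relates to the teaching method.
Mid-term attendance is downstream of the teaching method. One should not condition on a consequence of treatment, so the overall rates are the right comparison.
Pooled: the flipped-classroom section 50.7% vs the standard-lecture section 66.6%; the standard-lecture section is higher overall.

decreases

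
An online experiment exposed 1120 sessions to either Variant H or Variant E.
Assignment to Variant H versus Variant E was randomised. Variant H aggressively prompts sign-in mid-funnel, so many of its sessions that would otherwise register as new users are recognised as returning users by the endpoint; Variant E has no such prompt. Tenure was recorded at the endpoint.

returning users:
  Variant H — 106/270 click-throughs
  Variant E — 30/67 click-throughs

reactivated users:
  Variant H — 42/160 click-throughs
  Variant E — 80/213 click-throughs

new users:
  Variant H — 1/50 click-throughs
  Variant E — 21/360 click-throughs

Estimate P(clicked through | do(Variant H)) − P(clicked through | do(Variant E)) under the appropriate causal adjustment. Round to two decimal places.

+0.11

User tenure here is a post-treatment variable shaped by the variant; conditioning on it would introduce bias rather than remove it. The overall comparison is the causal one.
The causal difference is the pooled difference: 0.310 − 0.205 = +0.106.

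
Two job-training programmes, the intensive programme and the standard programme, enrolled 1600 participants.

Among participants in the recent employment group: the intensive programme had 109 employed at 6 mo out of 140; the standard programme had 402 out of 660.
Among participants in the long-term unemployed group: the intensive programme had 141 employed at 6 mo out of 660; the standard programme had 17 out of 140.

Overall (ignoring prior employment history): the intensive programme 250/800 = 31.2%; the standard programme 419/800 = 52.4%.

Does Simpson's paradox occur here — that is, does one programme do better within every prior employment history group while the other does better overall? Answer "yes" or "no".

Within each prior employment history level (recent employment 77.9% vs 60.9%; long-term unemployed 21.4% vs 12.1%), the intensive programme has the higher rate every time. Pooled: 31.2% vs 52.4% — the standard programme has the higher rate overall. The two comparisons disagree.

yes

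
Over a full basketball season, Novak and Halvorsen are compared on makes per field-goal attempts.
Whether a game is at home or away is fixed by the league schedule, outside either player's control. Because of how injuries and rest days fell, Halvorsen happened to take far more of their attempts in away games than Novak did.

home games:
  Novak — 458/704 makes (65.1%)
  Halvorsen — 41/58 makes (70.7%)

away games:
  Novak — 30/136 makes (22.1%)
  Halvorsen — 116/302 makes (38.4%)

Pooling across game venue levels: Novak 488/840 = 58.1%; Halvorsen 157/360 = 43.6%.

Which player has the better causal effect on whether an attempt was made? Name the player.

Halvorsen

Within every game venue level Halvorsen has the higher rate, yet pooled Novak does — Simpson's reversal.
Nothing the player does changes game venue; the imbalance is an allocation artefact. With game venue also predicting the outcome, the pooled figure is confounded, and the within-stratum comparison is the causal one.
Within each level — home games: 65.1% vs 70.7%; away games: 22.1% vs 38.4% — Halvorsen is higher every time.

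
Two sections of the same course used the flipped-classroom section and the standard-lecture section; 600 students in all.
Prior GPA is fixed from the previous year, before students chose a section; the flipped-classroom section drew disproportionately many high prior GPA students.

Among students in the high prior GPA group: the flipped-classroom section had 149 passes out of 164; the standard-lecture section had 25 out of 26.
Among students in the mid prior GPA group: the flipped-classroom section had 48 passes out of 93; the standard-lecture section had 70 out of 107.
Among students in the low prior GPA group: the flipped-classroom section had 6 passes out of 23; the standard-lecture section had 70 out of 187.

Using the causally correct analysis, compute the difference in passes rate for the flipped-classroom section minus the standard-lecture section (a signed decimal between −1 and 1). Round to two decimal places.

Here prior GPA band is a common cause — it drives both which teaching method a case falls under and the outcome. The crude comparison mixes populations; the stratum-specific rates are the causally relevant ones.
Adjusting over the population distribution of prior GPA band: 0.317·(0.909−0.962) + 0.333·(0.516−0.654) + 0.350·(0.261−0.374) = -0.103.

-0.10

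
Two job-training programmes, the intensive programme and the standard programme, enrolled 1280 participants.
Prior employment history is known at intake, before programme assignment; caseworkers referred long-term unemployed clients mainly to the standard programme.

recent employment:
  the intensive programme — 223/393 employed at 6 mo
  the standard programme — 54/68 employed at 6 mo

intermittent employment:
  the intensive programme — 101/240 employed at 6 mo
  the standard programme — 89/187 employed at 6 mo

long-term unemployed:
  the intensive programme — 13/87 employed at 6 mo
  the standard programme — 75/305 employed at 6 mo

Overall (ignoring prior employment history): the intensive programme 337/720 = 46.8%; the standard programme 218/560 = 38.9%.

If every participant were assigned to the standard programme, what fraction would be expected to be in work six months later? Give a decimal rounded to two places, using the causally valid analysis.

Prior employment history differs across programmes for reasons unrelated to any effect of the programme itself, and it separately predicts the outcome — a classic confounder. We must compare within prior employment history levels.
Standardising the standard programme to the population prior employment history mix: 0.360·54/68 + 0.334·89/187 + 0.306·75/305 = 0.520.

0.52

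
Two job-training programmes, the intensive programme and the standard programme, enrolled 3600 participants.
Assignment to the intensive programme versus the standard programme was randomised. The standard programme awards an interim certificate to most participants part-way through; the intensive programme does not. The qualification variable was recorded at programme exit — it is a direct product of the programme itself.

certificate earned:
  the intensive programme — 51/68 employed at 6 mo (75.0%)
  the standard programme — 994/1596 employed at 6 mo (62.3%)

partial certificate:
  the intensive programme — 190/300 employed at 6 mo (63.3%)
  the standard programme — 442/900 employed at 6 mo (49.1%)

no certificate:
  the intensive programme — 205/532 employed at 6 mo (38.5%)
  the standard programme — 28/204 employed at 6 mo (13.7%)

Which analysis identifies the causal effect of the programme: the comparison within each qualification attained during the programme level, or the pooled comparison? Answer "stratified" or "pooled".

pooled

Qualification attained during the programme lies on the pathway programme → qualification attained during the programme → outcome, so adjusting for it blocks the indirect effect. For the total causal effect of programme, use the unadjusted pooled rates.
Pooled: the intensive programme 49.6% vs the standard programme 54.2%; the standard programme is higher overall.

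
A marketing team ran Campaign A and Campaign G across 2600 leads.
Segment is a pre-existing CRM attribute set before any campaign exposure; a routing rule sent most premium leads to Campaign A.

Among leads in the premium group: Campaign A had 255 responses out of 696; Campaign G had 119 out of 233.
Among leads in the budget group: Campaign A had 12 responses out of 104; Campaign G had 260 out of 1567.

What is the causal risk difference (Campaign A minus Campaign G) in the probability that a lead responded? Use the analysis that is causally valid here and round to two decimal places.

-0.08

Here customer segment is a common cause — it drives both which campaign a case falls under and the outcome. The crude comparison mixes populations; the stratum-specific rates are the causally relevant ones.
Adjusting over the population distribution of customer segment: 0.357·(0.366−0.511) + 0.643·(0.115−0.166) = -0.084.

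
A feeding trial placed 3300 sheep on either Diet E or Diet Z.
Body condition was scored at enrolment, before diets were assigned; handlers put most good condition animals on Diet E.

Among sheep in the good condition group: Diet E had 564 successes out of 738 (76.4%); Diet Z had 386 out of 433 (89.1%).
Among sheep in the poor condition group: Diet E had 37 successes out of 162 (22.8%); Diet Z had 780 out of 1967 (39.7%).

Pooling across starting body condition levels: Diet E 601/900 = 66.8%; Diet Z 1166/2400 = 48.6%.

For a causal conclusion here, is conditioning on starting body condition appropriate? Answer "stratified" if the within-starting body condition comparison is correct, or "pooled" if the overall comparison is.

stratified

The starting body condition-specific comparison favours Diet Z throughout, but the pooled figures favour Diet E. The question is whether to condition on starting body condition.
Starting body condition is set before the diet has any effect — it is not caused by the diet — and it independently drives the outcome. That makes it a confounder, so the causal comparison is within starting body condition levels.
Within each level — good condition: 76.4% vs 89.1%; poor condition: 22.8% vs 39.7% — Diet Z is higher every time.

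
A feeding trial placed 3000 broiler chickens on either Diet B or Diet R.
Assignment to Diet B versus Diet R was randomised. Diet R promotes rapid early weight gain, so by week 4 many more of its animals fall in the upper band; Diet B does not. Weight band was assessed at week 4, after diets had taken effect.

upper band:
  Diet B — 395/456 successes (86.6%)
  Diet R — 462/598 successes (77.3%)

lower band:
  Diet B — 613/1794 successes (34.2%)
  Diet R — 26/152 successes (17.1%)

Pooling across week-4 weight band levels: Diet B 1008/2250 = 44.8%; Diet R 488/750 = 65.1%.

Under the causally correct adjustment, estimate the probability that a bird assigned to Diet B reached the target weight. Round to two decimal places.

0.45

Week-4 weight band is recorded after the diet and is itself shifted by it — it sits on the causal path from diet to outcome. Conditioning on a mediator would strip out part of the effect we want; the pooled comparison gives the total causal effect.
So P(outcome | do(Diet B)) is just the pooled rate for Diet B: 1008/2250 = 0.448.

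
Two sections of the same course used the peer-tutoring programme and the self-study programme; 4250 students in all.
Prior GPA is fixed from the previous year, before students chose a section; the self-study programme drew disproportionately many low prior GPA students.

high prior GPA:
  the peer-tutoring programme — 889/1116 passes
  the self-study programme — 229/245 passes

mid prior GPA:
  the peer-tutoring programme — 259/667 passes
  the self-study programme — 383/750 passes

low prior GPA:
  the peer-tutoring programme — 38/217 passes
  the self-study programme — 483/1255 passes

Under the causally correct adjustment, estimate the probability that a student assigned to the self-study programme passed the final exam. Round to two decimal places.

0.60

Within every prior GPA band level the self-study programme has the higher rate, yet pooled the peer-tutoring programme does — Simpson's reversal.
Prior GPA band satisfies the back-door criterion: it is not a descendant of the teaching method, and it blocks the spurious path from teaching method to outcome. Adjusting for it (i.e., using the within-prior GPA band rates) gives the causal effect.
Standardising the self-study programme to the population prior GPA band mix: 0.320·229/245 + 0.333·383/750 + 0.346·483/1255 = 0.603.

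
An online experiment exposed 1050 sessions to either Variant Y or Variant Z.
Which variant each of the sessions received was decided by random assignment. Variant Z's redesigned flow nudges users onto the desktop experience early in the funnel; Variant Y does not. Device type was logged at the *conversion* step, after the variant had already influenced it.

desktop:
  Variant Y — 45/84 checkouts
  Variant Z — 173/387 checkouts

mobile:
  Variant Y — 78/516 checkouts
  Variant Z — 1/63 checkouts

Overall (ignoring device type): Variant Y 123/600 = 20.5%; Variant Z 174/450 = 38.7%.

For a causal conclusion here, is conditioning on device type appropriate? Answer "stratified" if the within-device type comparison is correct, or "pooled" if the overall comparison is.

Device type lies on the pathway variant → device type → outcome, so adjusting for it blocks the indirect effect. For the total causal effect of variant, use the unadjusted pooled rates.
Pooled: Variant Y 20.5% vs Variant Z 38.7%; Variant Z is higher overall.

pooled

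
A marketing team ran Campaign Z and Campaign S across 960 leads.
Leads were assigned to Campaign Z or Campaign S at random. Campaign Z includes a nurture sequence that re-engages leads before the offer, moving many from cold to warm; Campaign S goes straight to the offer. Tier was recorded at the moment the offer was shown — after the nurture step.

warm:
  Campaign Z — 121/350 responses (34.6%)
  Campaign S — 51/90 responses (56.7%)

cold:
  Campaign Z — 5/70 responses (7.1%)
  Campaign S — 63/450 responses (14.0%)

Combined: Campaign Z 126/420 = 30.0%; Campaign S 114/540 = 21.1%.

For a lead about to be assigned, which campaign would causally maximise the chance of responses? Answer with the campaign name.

The stratified and pooled comparisons disagree (Campaign S wins within each engagement tier; Campaign Z wins overall), so the answer turns on the causal role of engagement tier.
Engagement tier lies on the pathway campaign → engagement tier → outcome, so adjusting for it blocks the indirect effect. For the total causal effect of campaign, use the unadjusted pooled rates.
Pooled: Campaign Z 30.0% vs Campaign S 21.1%; Campaign Z is higher overall.

Campaign Z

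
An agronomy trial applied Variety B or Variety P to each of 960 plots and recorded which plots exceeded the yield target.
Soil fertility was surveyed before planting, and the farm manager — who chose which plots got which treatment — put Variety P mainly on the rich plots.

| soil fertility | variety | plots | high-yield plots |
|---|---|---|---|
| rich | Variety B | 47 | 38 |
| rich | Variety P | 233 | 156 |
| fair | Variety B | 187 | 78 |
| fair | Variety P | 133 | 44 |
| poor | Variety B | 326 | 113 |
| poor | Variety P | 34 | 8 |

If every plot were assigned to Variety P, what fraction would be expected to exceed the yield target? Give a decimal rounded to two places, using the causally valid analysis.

The soil fertility-specific comparison favours Variety B throughout, but the pooled figures favour Variety P. The question is whether to condition on soil fertility.
Soil fertility is set before the variety has any effect — it is not caused by the variety — and it independently drives the outcome. That makes it a confounder, so the causal comparison is within soil fertility levels.
Standardising Variety P to the population soil fertility mix: 0.292·156/233 + 0.333·44/133 + 0.375·8/34 = 0.394.

0.39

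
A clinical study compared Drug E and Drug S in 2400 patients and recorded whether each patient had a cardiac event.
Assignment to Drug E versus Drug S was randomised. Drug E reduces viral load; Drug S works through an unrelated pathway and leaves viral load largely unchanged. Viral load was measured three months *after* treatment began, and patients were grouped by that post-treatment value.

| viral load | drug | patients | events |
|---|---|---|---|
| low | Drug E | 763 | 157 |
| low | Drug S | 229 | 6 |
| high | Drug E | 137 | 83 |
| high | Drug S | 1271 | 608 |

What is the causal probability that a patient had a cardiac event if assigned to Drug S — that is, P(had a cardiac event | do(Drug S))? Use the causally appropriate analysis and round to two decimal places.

0.41

The distribution of viral load is itself part of what the drug does — it is an intermediate outcome. Holding it fixed would remove that part of the effect; the total effect is the pooled difference.
So P(outcome | do(Drug S)) is just the pooled rate for Drug S: 614/1500 = 0.409.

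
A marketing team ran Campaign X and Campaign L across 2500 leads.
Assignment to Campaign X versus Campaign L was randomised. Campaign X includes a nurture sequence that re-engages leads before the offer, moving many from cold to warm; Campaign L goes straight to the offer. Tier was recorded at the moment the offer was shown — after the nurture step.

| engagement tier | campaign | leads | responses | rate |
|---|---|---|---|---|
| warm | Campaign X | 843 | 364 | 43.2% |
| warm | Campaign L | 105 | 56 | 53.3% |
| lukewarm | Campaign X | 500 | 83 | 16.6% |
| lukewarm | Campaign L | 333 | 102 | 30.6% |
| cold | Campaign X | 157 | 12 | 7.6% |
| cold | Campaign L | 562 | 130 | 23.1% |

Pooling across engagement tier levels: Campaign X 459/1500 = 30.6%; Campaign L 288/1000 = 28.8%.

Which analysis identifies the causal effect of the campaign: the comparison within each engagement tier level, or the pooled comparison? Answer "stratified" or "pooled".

Because the campaign influences engagement tier, engagement tier is a post-treatment mediator, not a confounder. Stratifying on it would bias the estimate; the causal effect is the crude pooled difference.
Pooled: Campaign X 30.6% vs Campaign L 28.8%; Campaign X is higher overall.

pooled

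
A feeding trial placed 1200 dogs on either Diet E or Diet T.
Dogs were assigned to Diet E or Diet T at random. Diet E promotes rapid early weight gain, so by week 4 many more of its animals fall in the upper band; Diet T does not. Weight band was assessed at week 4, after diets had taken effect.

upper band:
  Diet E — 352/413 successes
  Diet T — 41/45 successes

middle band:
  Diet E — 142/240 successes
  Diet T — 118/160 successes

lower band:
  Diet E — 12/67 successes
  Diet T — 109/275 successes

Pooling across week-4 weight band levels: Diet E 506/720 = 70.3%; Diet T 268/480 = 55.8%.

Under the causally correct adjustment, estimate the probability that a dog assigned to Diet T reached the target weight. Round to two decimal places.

0.56

Week-4 weight band lies on the pathway diet → week-4 weight band → outcome, so adjusting for it blocks the indirect effect. For the total causal effect of diet, use the unadjusted pooled rates.
So P(outcome | do(Diet T)) is just the pooled rate for Diet T: 268/480 = 0.558.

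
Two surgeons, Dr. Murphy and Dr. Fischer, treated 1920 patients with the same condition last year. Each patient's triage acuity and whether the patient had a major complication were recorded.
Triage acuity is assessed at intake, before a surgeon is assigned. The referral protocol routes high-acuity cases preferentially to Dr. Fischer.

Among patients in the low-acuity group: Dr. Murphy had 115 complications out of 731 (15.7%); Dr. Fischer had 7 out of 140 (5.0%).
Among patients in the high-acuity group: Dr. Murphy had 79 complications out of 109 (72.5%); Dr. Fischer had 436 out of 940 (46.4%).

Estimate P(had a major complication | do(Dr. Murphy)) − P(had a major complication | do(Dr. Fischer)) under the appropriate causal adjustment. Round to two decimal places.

The triage acuity-specific comparison favours Dr. Fischer throughout, but the pooled figures favour Dr. Murphy. The question is whether to condition on triage acuity.
Triage acuity differs across surgeons for reasons unrelated to any effect of the surgeon itself, and it separately predicts the outcome — a classic confounder. We must compare within triage acuity levels.
Adjusting over the population distribution of triage acuity: 0.454·(0.157−0.050) + 0.546·(0.725−0.464) = +0.191.

+0.19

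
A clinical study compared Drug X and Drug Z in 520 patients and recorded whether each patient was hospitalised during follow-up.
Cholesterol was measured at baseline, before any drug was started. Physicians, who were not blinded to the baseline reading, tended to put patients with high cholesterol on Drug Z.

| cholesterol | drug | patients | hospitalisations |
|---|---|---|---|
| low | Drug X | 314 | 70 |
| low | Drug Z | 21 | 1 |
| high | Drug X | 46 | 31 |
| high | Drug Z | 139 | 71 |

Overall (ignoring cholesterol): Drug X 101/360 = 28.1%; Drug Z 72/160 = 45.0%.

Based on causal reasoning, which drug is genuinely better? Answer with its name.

The cholesterol-specific comparison favours Drug Z throughout, but the pooled figures favour Drug X. The question is whether to condition on cholesterol.
Here cholesterol is a common cause — it drives both which drug a case falls under and the outcome. The crude comparison mixes populations; the stratum-specific rates are the causally relevant ones.
Within each level — low: 22.3% vs 4.8%; high: 67.4% vs 51.1% — Drug Z is lower every time.

Drug Z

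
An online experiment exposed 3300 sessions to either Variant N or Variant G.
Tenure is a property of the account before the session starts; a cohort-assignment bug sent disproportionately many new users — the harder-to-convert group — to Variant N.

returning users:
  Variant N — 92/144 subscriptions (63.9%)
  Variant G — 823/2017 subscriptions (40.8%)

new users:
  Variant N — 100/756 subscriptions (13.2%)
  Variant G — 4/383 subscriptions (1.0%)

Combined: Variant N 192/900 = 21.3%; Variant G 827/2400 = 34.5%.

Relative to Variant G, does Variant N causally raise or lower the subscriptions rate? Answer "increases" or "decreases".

increases

Variant N is higher inside every user tenure stratum but Variant G is higher in aggregate. Whether to stratify depends on how user tenure relates to the variant.
User tenure is set before the variant has any effect — it is not caused by the variant — and it independently drives the outcome. That makes it a confounder, so the causal comparison is within user tenure levels.
Within each level — returning users: 63.9% vs 40.8%; new users: 13.2% vs 1.0% — Variant N is higher every time.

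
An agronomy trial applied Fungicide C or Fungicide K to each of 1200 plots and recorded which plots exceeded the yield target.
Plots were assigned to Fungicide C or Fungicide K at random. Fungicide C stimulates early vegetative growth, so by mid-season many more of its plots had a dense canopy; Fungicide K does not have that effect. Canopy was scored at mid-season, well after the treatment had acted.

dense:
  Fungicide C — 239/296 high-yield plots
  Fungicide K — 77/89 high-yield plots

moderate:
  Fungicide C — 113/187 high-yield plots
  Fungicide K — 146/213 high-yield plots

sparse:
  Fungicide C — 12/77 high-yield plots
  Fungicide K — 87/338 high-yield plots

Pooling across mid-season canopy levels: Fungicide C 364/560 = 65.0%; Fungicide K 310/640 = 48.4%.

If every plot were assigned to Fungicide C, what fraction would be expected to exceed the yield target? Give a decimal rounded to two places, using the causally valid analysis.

The stratified and pooled comparisons disagree (Fungicide K wins within each mid-season canopy; Fungicide C wins overall), so the answer turns on the causal role of mid-season canopy.
Stratifying would compare fungicides among plots the fungicides themselves sorted into mid-season canopy groups — a form of selection on an intermediate. The unconditioned pooled rates give the total causal effect.
So P(outcome | do(Fungicide C)) is just the pooled rate for Fungicide C: 364/560 = 0.650.

0.65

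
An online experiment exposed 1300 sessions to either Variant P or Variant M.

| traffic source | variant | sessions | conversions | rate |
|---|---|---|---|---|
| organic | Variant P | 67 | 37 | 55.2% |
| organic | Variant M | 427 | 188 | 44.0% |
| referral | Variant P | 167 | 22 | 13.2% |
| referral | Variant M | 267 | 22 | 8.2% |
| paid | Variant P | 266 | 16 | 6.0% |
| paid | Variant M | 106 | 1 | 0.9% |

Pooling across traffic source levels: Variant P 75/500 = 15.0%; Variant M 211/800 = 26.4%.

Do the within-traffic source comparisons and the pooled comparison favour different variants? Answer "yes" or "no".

Within each traffic source level (organic 55.2% vs 44.0%; referral 13.2% vs 8.2%; paid 6.0% vs 0.9%), Variant P has the higher rate every time. Pooled: 15.0% vs 26.4% — Variant M has the higher rate overall. The two comparisons disagree.

yes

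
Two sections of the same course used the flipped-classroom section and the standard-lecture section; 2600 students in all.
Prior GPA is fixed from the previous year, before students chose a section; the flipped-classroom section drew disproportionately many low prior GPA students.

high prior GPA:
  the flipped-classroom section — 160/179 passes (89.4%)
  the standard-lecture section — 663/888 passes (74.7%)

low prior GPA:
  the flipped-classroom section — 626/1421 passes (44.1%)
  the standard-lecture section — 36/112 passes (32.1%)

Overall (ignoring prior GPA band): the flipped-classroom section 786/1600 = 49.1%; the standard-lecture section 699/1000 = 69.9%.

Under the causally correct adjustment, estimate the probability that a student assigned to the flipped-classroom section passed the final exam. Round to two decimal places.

Here prior GPA band is a common cause — it drives both which teaching method a case falls under and the outcome. The crude comparison mixes populations; the stratum-specific rates are the causally relevant ones.
Standardising the flipped-classroom section to the population prior GPA band mix: 0.410·160/179 + 0.590·626/1421 = 0.627.

0.63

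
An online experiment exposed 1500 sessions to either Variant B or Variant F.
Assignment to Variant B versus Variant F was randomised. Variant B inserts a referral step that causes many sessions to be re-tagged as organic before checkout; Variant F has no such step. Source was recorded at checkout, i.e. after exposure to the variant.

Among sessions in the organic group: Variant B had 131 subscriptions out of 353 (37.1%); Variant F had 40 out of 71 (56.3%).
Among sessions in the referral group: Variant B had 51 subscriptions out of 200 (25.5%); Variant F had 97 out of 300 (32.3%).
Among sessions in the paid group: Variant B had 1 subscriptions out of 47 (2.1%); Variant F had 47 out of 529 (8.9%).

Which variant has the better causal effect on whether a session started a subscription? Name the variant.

Traffic source is recorded after the variant and is itself shifted by it — it sits on the causal path from variant to outcome. Conditioning on a mediator would strip out part of the effect we want; the pooled comparison gives the total causal effect.
Pooled: Variant B 30.5% vs Variant F 20.4%; Variant B is higher overall.

Variant B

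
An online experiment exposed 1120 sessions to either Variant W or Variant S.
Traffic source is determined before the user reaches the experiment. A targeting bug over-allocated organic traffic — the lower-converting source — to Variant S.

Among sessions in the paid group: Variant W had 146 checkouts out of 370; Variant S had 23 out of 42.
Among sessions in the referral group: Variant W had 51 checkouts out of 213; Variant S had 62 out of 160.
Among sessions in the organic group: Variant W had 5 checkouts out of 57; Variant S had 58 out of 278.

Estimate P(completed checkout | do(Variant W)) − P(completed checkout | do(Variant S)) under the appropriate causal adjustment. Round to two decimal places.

Variant S is higher inside every traffic source stratum but Variant W is higher in aggregate. Whether to stratify depends on how traffic source relates to the variant.
Traffic source satisfies the back-door criterion: it is not a descendant of the variant, and it blocks the spurious path from variant to outcome. Adjusting for it (i.e., using the within-traffic source rates) gives the causal effect.
Adjusting over the population distribution of traffic source: 0.368·(0.395−0.548) + 0.333·(0.239−0.388) + 0.299·(0.088−0.209) = -0.142.

-0.14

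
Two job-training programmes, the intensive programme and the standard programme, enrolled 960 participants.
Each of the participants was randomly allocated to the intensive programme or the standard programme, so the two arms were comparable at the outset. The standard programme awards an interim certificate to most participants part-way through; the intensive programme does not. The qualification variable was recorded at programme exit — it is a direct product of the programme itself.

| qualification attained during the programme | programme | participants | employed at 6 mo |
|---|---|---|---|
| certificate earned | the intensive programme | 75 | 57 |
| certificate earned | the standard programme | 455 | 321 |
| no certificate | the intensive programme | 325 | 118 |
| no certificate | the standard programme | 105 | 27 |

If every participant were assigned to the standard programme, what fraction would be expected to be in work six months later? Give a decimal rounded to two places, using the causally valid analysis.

0.62

Stratifying would compare programmes among participants the programmes themselves sorted into qualification attained during the programme groups — a form of selection on an intermediate. The unconditioned pooled rates give the total causal effect.
So P(outcome | do(the standard programme)) is just the pooled rate for the standard programme: 348/560 = 0.621.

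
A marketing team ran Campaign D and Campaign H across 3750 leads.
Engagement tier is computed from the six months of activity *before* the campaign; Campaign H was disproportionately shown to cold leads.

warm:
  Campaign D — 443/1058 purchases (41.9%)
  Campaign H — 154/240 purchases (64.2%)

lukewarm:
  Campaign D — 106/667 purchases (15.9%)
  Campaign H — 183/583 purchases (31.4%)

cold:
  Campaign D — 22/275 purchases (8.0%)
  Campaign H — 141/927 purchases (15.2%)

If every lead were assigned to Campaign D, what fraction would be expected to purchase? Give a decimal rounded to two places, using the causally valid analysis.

Here engagement tier is a common cause — it drives both which campaign a case falls under and the outcome. The crude comparison mixes populations; the stratum-specific rates are the causally relevant ones.
Standardising Campaign D to the population engagement tier mix: 0.346·443/1058 + 0.333·106/667 + 0.321·22/275 = 0.224.

0.22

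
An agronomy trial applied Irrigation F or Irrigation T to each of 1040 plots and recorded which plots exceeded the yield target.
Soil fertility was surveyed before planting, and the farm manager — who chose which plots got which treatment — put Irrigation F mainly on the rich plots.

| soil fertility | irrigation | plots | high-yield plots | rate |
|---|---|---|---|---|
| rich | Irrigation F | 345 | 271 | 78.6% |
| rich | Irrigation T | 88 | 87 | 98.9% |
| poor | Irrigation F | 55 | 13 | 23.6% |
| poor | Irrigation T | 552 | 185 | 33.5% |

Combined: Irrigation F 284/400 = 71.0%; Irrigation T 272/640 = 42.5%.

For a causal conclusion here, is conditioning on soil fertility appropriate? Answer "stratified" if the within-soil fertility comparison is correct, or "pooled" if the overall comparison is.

stratified

Soil fertility satisfies the back-door criterion: it is not a descendant of the irrigation, and it blocks the spurious path from irrigation to outcome. Adjusting for it (i.e., using the within-soil fertility rates) gives the causal effect.
Within each level — rich: 78.6% vs 98.9%; poor: 23.6% vs 33.5% — Irrigation T is higher every time.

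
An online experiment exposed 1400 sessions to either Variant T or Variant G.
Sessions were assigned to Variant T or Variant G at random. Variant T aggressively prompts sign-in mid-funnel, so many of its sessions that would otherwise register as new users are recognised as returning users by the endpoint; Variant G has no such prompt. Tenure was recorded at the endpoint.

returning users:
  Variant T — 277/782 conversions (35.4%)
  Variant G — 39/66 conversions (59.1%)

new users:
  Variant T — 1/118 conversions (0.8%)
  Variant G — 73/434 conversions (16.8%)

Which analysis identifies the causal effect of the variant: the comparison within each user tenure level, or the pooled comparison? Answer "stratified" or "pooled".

Variant G is higher inside every user tenure stratum but Variant T is higher in aggregate. Whether to stratify depends on how user tenure relates to the variant.
User tenure is recorded after the variant and is itself shifted by it — it sits on the causal path from variant to outcome. Conditioning on a mediator would strip out part of the effect we want; the pooled comparison gives the total causal effect.
Pooled: Variant T 30.9% vs Variant G 22.4%; Variant T is higher overall.

pooled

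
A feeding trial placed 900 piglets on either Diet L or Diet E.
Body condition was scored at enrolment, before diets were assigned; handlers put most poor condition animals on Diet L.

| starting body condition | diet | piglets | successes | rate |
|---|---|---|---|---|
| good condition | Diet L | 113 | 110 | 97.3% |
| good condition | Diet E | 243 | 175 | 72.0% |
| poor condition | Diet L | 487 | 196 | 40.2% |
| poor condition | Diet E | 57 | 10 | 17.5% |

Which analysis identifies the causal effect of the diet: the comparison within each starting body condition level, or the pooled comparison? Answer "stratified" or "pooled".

stratified

Since starting body condition is a pre-existing factor (not a product of the diet) and it affects the outcome on its own, it is a confounder. The stratified rates, not the pooled rate, identify the causal effect.
Within each level — good condition: 97.3% vs 72.0%; poor condition: 40.2% vs 17.5% — Diet L is higher every time.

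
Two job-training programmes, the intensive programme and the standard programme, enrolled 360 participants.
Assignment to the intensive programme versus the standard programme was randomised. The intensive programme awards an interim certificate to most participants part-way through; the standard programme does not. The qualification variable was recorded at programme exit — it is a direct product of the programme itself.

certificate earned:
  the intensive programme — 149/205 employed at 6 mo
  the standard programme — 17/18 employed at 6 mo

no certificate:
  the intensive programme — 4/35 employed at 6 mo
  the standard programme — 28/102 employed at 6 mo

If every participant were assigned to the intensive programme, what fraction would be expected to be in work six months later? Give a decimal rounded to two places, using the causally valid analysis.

0.64

The distribution of qualification attained during the programme is itself part of what the programme does — it is an intermediate outcome. Holding it fixed would remove that part of the effect; the total effect is the pooled difference.
So P(outcome | do(the intensive programme)) is just the pooled rate for the intensive programme: 153/240 = 0.637.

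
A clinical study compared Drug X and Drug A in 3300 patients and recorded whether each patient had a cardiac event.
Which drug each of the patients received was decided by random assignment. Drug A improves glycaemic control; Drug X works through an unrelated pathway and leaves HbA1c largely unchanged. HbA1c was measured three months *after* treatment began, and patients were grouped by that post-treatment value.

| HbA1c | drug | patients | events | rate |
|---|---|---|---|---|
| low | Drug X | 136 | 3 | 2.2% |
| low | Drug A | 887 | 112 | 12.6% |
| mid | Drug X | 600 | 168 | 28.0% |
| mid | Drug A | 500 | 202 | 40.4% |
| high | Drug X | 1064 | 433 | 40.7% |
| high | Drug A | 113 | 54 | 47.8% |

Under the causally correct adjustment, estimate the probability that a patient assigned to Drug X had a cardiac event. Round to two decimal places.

HbA1c lies on the pathway drug → HbA1c → outcome, so adjusting for it blocks the indirect effect. For the total causal effect of drug, use the unadjusted pooled rates.
So P(outcome | do(Drug X)) is just the pooled rate for Drug X: 604/1800 = 0.336.

0.34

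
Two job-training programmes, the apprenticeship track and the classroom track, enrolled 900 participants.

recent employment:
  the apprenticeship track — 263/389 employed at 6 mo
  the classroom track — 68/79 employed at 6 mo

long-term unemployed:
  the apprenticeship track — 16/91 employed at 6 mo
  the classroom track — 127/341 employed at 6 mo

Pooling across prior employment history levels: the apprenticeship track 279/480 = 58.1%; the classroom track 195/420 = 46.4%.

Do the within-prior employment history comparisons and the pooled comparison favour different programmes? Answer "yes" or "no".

Within each prior employment history level (recent employment 67.6% vs 86.1%; long-term unemployed 17.6% vs 37.2%), the classroom track has the higher rate every time. Pooled: 58.1% vs 46.4% — the apprenticeship track has the higher rate overall. The two comparisons disagree.

yes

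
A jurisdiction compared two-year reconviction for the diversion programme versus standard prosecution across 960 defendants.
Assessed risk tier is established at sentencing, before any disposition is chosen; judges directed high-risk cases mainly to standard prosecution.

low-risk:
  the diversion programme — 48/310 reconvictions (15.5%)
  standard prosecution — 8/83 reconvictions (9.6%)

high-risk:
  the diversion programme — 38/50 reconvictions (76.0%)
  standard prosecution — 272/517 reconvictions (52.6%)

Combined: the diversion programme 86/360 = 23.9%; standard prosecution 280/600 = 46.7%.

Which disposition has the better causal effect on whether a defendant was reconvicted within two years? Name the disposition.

The assessed risk tier-specific comparison favours standard prosecution throughout, but the pooled figures favour the diversion programme. The question is whether to condition on assessed risk tier.
Assessed risk tier satisfies the back-door criterion: it is not a descendant of the disposition, and it blocks the spurious path from disposition to outcome. Adjusting for it (i.e., using the within-assessed risk tier rates) gives the causal effect.
Within each level — low-risk: 15.5% vs 9.6%; high-risk: 76.0% vs 52.6% — standard prosecution is lower every time.

standard prosecution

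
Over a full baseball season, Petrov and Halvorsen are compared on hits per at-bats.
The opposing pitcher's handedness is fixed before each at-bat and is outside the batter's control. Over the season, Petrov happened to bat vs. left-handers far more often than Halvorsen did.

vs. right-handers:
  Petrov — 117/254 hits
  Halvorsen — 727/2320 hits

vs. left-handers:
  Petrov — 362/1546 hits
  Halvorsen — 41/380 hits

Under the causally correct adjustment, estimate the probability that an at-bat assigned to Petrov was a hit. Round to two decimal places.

0.36

Here pitcher handedness is a common cause — it drives both which player a case falls under and the outcome. The crude comparison mixes populations; the stratum-specific rates are the causally relevant ones.
Standardising Petrov to the population pitcher handedness mix: 0.572·117/254 + 0.428·362/1546 = 0.364.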